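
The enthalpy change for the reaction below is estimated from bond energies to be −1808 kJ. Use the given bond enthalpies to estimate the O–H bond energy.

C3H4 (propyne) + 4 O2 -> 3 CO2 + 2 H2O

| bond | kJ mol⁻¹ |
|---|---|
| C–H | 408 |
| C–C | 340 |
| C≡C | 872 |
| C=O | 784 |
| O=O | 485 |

D(O–H) ≈ 472 kJ/mol

Let D be the O–H bond energy.
Σ(broken) = 1×872 + 1×340 + 4×408 + 4×485 = 4784
Σ(formed) = 6×784 + 4×D = 4704 + 4D
ΔH = Σ(broken) − Σ(formed) = (4784) − (4704 + 4D) = +80 − 4D
Setting this equal to −1808 kJ gives 4D = 1888, so D = 472 kJ/mol.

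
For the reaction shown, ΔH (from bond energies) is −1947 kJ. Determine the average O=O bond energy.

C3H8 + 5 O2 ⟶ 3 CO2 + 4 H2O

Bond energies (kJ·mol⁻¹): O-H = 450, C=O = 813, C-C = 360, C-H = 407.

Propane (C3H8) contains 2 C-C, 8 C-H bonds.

Let D be the O=O bond energy.
Σ(broken) = 2×360 + 8×407 + 5×D = 3976 + 5D
Σ(formed) = 6×813 + 8×450 = 8478
ΔH = Σ(broken) − Σ(formed) = (3976 + 5D) − (8478) = −4502 + 5D
Setting this equal to −1947 kJ gives 5D = 2555, so D = 511 kJ/mol.

D(O=O) ≈ 511 kJ/mol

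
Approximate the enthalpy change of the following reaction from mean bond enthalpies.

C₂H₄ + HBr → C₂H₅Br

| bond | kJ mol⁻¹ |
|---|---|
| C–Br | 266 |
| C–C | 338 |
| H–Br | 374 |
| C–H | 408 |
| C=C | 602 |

ΔH ≈ −36 kJ

Bonds broken (reactants):
  C–H: 4 × 408 = 1632
  C=C: 1 × 602 = 602
  H–Br: 1 × 374 = 374
  Σ(broken) = 2608 kJ
Bonds formed (products):
  C–Br: 1 × 266 = 266
  C–C: 1 × 338 = 338
  C–H: 5 × 408 = 2040
  Σ(formed) = 2644 kJ
ΔH = Σ(broken) − Σ(formed) = 2608 − 2644 = −36 kJ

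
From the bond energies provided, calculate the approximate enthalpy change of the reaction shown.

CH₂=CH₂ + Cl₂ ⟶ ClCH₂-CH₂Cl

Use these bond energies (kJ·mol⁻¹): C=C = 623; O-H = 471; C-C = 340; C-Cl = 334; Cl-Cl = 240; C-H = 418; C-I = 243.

Bonds broken (reactants):
  C-H: 4 × 418 = 1672
  C=C: 1 × 623 = 623
  Cl-Cl: 1 × 240 = 240
  Σ(broken) = 2535 kJ
Bonds formed (products):
  C-C: 1 × 340 = 340
  C-Cl: 2 × 334 = 668
  C-H: 4 × 418 = 1672
  Σ(formed) = 2680 kJ
ΔH = Σ(broken) − Σ(formed) = 2535 − 2680 = −145 kJ

ΔH ≈ −145 kJ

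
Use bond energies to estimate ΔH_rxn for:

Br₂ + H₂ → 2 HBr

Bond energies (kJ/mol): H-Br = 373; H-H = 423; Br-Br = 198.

Bonds broken (reactants):
  Br-Br: 1 × 198 = 198
  H-H: 1 × 423 = 423
  Σ(broken) = 621 kJ
Bonds formed (products):
  H-Br: 2 × 373 = 746
  Σ(formed) = 746 kJ
ΔH = Σ(broken) − Σ(formed) = 621 − 746 = −125 kJ

ΔH ≈ −125 kJ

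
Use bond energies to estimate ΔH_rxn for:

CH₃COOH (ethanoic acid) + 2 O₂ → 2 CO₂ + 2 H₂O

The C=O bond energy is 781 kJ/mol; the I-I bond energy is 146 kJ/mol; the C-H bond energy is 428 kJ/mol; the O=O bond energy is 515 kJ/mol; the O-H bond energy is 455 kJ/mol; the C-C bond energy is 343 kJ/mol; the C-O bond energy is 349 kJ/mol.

Bonds broken (reactants):
  C-C: 1 × 343 = 343
  C-H: 3 × 428 = 1284
  C-O: 1 × 349 = 349
  C=O: 1 × 781 = 781
  O-H: 1 × 455 = 455
  O=O: 2 × 515 = 1030
  Σ(broken) = 4242 kJ
Bonds formed (products):
  C=O: 4 × 781 = 3124
  O-H: 4 × 455 = 1820
  Σ(formed) = 4944 kJ
ΔH = Σ(broken) − Σ(formed) = 4242 − 4944 = −702 kJ

ΔH ≈ −702 kJ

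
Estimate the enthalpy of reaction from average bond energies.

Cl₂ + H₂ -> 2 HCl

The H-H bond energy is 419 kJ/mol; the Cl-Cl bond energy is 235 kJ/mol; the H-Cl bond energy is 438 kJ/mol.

ΔH ≈ −222 kJ

Bonds broken (reactants):
  Cl-Cl: 1 × 235 = 235
  H-H: 1 × 419 = 419
  Σ(broken) = 654 kJ
Bonds formed (products):
  H-Cl: 2 × 438 = 876
  Σ(formed) = 876 kJ
ΔH = Σ(broken) − Σ(formed) = 654 − 876 = −222 kJ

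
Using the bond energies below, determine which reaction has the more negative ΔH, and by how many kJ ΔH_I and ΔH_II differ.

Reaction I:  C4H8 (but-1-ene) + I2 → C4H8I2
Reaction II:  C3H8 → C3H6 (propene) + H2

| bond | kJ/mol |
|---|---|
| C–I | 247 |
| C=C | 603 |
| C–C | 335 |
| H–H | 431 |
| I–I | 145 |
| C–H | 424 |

Reaction I:
  Bonds broken (reactants):
    C–C: 2 × 335 = 670
    C–H: 8 × 424 = 3392
    C=C: 1 × 603 = 603
    I–I: 1 × 145 = 145
    Σ(broken) = 4810 kJ
  Bonds formed (products):
    C–C: 3 × 335 = 1005
    C–H: 8 × 424 = 3392
    C–I: 2 × 247 = 494
    Σ(formed) = 4891 kJ
  ΔH_I = 4810 − 4891 = −81 kJ
Reaction II:
  Bonds broken (reactants):
    C–C: 2 × 335 = 670
    C–H: 8 × 424 = 3392
    Σ(broken) = 4062 kJ
  Bonds formed (products):
    C–C: 1 × 335 = 335
    C–H: 6 × 424 = 2544
    C=C: 1 × 603 = 603
    H–H: 1 × 431 = 431
    Σ(formed) = 3913 kJ
  ΔH_II = 4062 − 3913 = +149 kJ
ΔH_I − ΔH_II = −230 kJ, so reaction I has the more negative ΔH; |ΔH_I − ΔH_II| = 230 kJ.

Reaction I, by 230 kJ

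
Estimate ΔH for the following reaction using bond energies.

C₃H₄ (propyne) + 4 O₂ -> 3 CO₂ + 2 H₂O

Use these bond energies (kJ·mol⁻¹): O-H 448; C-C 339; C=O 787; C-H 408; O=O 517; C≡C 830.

ΔH ≈ −1645 kJ

Bonds broken (reactants):
  C≡C: 1 × 830 = 830
  C-C: 1 × 339 = 339
  C-H: 4 × 408 = 1632
  O=O: 4 × 517 = 2068
  Σ(broken) = 4869 kJ
Bonds formed (products):
  C=O: 6 × 787 = 4722
  O-H: 4 × 448 = 1792
  Σ(formed) = 6514 kJ
ΔH = Σ(broken) − Σ(formed) = 4869 − 6514 = −1645 kJ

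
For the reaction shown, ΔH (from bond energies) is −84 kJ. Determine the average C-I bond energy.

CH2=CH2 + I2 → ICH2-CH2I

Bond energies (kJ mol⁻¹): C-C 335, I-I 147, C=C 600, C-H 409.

Let D be the C-I bond energy.
Σ(broken) = 4×409 + 1×600 + 1×147 = 2383
Σ(formed) = 1×335 + 4×409 + 2×D = 1971 + 2D
ΔH = Σ(broken) − Σ(formed) = (2383) − (1971 + 2D) = +412 − 2D
Setting this equal to −84 kJ gives 2D = 496, so D = 248 kJ/mol.

D(C-I) ≈ 248 kJ/mol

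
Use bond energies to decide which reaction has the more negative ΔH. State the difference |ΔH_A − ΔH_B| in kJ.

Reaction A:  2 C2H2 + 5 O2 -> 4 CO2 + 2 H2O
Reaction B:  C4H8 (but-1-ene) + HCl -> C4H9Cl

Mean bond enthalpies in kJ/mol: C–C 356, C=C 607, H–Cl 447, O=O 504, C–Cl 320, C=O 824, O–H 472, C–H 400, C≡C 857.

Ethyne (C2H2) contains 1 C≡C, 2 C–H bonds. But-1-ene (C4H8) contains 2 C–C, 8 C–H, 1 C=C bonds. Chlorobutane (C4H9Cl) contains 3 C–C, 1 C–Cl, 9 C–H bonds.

Reaction A, by 2624 kJ

Reaction A:
  Bonds broken (reactants):
    C≡C: 2 × 857 = 1714
    C–H: 4 × 400 = 1600
    O=O: 5 × 504 = 2520
    Σ(broken) = 5834 kJ
  Bonds formed (products):
    C=O: 8 × 824 = 6592
    O–H: 4 × 472 = 1888
    Σ(formed) = 8480 kJ
  ΔH_A = 5834 − 8480 = −2646 kJ
Reaction B:
  Bonds broken (reactants):
    C–C: 2 × 356 = 712
    C–H: 8 × 400 = 3200
    C=C: 1 × 607 = 607
    H–Cl: 1 × 447 = 447
    Σ(broken) = 4966 kJ
  Bonds formed (products):
    C–C: 3 × 356 = 1068
    C–Cl: 1 × 320 = 320
    C–H: 9 × 400 = 3600
    Σ(formed) = 4988 kJ
  ΔH_B = 4966 − 4988 = −22 kJ
ΔH_A − ΔH_B = −2624 kJ, so reaction A has the more negative ΔH; |ΔH_A − ΔH_B| = 2624 kJ.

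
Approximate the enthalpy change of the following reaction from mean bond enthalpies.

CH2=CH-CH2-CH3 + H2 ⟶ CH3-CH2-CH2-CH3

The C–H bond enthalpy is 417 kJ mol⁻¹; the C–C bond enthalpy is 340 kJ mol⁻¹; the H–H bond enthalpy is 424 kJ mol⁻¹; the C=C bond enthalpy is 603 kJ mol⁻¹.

Bonds broken (reactants):
  C–C: 2 × 340 = 680
  C–H: 8 × 417 = 3336
  C=C: 1 × 603 = 603
  H–H: 1 × 424 = 424
  Σ(broken) = 5043 kJ
Bonds formed (products):
  C–C: 3 × 340 = 1020
  C–H: 10 × 417 = 4170
  Σ(formed) = 5190 kJ
ΔH = Σ(broken) − Σ(formed) = 5043 − 5190 = −147 kJ

ΔH ≈ −147 kJ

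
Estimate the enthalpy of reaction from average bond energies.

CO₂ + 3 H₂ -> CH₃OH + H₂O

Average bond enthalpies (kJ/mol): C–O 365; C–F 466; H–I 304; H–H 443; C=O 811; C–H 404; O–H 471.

Bonds broken (reactants):
  C=O: 2 × 811 = 1622
  H–H: 3 × 443 = 1329
  Σ(broken) = 2951 kJ
Bonds formed (products):
  C–H: 3 × 404 = 1212
  C–O: 1 × 365 = 365
  O–H: 3 × 471 = 1413
  Σ(formed) = 2990 kJ
ΔH = Σ(broken) − Σ(formed) = 2951 − 2990 = −39 kJ

ΔH ≈ −39 kJ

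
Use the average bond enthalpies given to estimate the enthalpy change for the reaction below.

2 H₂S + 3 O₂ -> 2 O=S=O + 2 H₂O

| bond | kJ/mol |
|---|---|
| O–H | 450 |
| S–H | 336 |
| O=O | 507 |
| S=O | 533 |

Bonds broken (reactants):
  O=O: 3 × 507 = 1521
  S–H: 4 × 336 = 1344
  Σ(broken) = 2865 kJ
Bonds formed (products):
  O–H: 4 × 450 = 1800
  S=O: 4 × 533 = 2132
  Σ(formed) = 3932 kJ
ΔH = Σ(broken) − Σ(formed) = 2865 − 3932 = −1067 kJ

ΔH ≈ −1067 kJ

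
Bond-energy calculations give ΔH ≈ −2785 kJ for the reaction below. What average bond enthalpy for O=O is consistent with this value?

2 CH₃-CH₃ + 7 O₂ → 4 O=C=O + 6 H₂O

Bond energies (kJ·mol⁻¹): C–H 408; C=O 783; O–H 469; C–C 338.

D(O=O) ≈ 505 kJ/mol

Let D be the O=O bond energy.
Σ(broken) = 2×338 + 12×408 + 7×D = 5572 + 7D
Σ(formed) = 8×783 + 12×469 = 11892
ΔH = Σ(broken) − Σ(formed) = (5572 + 7D) − (11892) = −6320 + 7D
Setting this equal to −2785 kJ gives 7D = 3535, so D = 505 kJ/mol.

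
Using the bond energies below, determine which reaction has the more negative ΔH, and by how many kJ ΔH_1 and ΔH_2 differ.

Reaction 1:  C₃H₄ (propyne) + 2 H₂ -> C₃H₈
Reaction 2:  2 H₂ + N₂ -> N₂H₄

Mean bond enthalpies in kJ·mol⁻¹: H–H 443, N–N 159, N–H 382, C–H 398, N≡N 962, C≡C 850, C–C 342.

Reaction 1, by 359 kJ

Reaction 1:
  Bonds broken (reactants):
    C≡C: 1 × 850 = 850
    C–C: 1 × 342 = 342
    C–H: 4 × 398 = 1592
    H–H: 2 × 443 = 886
    Σ(broken) = 3670 kJ
  Bonds formed (products):
    C–C: 2 × 342 = 684
    C–H: 8 × 398 = 3184
    Σ(formed) = 3868 kJ
  ΔH_1 = 3670 − 3868 = −198 kJ
Reaction 2:
  Bonds broken (reactants):
    H–H: 2 × 443 = 886
    N≡N: 1 × 962 = 962
    Σ(broken) = 1848 kJ
  Bonds formed (products):
    N–H: 4 × 382 = 1528
    N–N: 1 × 159 = 159
    Σ(formed) = 1687 kJ
  ΔH_2 = 1848 − 1687 = +161 kJ
ΔH_1 − ΔH_2 = −359 kJ, so reaction 1 has the more negative ΔH; |ΔH_1 − ΔH_2| = 359 kJ.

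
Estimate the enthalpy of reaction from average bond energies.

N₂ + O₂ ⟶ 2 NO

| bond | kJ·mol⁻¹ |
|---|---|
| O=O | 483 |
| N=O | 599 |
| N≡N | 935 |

Bonds broken (reactants):
  N≡N: 1 × 935 = 935
  O=O: 1 × 483 = 483
  Σ(broken) = 1418 kJ
Bonds formed (products):
  N=O: 2 × 599 = 1198
  Σ(formed) = 1198 kJ
ΔH = Σ(broken) − Σ(formed) = 1418 − 1198 = +220 kJ

ΔH ≈ +220 kJ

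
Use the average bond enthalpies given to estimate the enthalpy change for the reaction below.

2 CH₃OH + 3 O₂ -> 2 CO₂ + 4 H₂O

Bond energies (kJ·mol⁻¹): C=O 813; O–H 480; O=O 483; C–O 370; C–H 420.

Bonds broken (reactants):
  C–H: 6 × 420 = 2520
  C–O: 2 × 370 = 740
  O–H: 2 × 480 = 960
  O=O: 3 × 483 = 1449
  Σ(broken) = 5669 kJ
Bonds formed (products):
  C=O: 4 × 813 = 3252
  O–H: 8 × 480 = 3840
  Σ(formed) = 7092 kJ
ΔH = Σ(broken) − Σ(formed) = 5669 − 7092 = −1423 kJ

ΔH ≈ −1423 kJ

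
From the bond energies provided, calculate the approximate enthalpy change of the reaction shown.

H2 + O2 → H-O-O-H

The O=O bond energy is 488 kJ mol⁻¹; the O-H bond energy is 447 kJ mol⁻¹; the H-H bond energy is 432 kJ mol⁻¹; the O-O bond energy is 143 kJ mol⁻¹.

ΔH ≈ −117 kJ

Bonds broken (reactants):
  H-H: 1 × 432 = 432
  O=O: 1 × 488 = 488
  Σ(broken) = 920 kJ
Bonds formed (products):
  O-H: 2 × 447 = 894
  O-O: 1 × 143 = 143
  Σ(formed) = 1037 kJ
ΔH = Σ(broken) − Σ(formed) = 920 − 1037 = −117 kJ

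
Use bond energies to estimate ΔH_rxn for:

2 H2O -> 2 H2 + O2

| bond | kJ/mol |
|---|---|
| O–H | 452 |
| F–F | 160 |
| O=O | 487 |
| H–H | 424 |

ΔH ≈ +473 kJ

Bonds broken (reactants):
  O–H: 4 × 452 = 1808
  Σ(broken) = 1808 kJ
Bonds formed (products):
  H–H: 2 × 424 = 848
  O=O: 1 × 487 = 487
  Σ(formed) = 1335 kJ
ΔH = Σ(broken) − Σ(formed) = 1808 − 1335 = +473 kJ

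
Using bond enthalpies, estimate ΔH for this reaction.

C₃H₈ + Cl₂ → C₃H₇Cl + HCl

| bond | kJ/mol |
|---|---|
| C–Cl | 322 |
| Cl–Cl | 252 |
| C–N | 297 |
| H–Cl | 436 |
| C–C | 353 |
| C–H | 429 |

ΔH ≈ −77 kJ

Bonds broken (reactants):
  C–C: 2 × 353 = 706
  C–H: 8 × 429 = 3432
  Cl–Cl: 1 × 252 = 252
  Σ(broken) = 4390 kJ
Bonds formed (products):
  C–C: 2 × 353 = 706
  C–Cl: 1 × 322 = 322
  C–H: 7 × 429 = 3003
  H–Cl: 1 × 436 = 436
  Σ(formed) = 4467 kJ
ΔH = Σ(broken) − Σ(formed) = 4390 − 4467 = −77 kJ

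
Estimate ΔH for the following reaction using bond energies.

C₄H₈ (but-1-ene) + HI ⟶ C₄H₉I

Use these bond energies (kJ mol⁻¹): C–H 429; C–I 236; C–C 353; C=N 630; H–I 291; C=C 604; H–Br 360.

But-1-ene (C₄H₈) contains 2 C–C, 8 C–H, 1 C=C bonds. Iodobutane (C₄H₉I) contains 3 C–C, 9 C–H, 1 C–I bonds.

Bonds broken (reactants):
  C–C: 2 × 353 = 706
  C–H: 8 × 429 = 3432
  C=C: 1 × 604 = 604
  H–I: 1 × 291 = 291
  Σ(broken) = 5033 kJ
Bonds formed (products):
  C–C: 3 × 353 = 1059
  C–H: 9 × 429 = 3861
  C–I: 1 × 236 = 236
  Σ(formed) = 5156 kJ
ΔH = Σ(broken) − Σ(formed) = 5033 − 5156 = −123 kJ

ΔH ≈ −123 kJ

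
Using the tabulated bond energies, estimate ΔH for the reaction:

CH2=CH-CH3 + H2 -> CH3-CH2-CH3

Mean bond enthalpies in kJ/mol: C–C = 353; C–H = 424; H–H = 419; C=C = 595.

ΔH ≈ −187 kJ

Bonds broken (reactants):
  C–C: 1 × 353 = 353
  C–H: 6 × 424 = 2544
  C=C: 1 × 595 = 595
  H–H: 1 × 419 = 419
  Σ(broken) = 3911 kJ
Bonds formed (products):
  C–C: 2 × 353 = 706
  C–H: 8 × 424 = 3392
  Σ(formed) = 4098 kJ
ΔH = Σ(broken) − Σ(formed) = 3911 − 4098 = −187 kJ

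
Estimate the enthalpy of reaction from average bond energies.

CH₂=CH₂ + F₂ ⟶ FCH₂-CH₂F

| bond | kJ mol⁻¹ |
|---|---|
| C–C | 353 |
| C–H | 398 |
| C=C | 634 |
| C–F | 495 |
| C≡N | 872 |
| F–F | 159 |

Bonds broken (reactants):
  C–H: 4 × 398 = 1592
  C=C: 1 × 634 = 634
  F–F: 1 × 159 = 159
  Σ(broken) = 2385 kJ
Bonds formed (products):
  C–C: 1 × 353 = 353
  C–F: 2 × 495 = 990
  C–H: 4 × 398 = 1592
  Σ(formed) = 2935 kJ
ΔH = Σ(broken) − Σ(formed) = 2385 − 2935 = −550 kJ

ΔH ≈ −550 kJ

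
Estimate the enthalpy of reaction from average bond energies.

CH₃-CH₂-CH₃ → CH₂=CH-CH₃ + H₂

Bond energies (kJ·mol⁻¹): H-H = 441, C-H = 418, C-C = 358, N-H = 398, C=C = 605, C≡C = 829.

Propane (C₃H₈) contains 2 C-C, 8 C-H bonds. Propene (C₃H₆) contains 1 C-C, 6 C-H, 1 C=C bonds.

Bonds broken (reactants):
  C-C: 2 × 358 = 716
  C-H: 8 × 418 = 3344
  Σ(broken) = 4060 kJ
Bonds formed (products):
  C-C: 1 × 358 = 358
  C-H: 6 × 418 = 2508
  C=C: 1 × 605 = 605
  H-H: 1 × 441 = 441
  Σ(formed) = 3912 kJ
ΔH = Σ(broken) − Σ(formed) = 4060 − 3912 = +148 kJ

ΔH ≈ +148 kJ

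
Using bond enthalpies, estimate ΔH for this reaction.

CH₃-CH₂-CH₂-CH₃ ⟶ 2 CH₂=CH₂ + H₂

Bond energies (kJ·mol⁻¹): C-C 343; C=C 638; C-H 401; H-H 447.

Bonds broken (reactants):
  C-C: 3 × 343 = 1029
  C-H: 10 × 401 = 4010
  Σ(broken) = 5039 kJ
Bonds formed (products):
  C-H: 8 × 401 = 3208
  C=C: 2 × 638 = 1276
  H-H: 1 × 447 = 447
  Σ(formed) = 4931 kJ
ΔH = Σ(broken) − Σ(formed) = 5039 − 4931 = +108 kJ

ΔH ≈ +108 kJ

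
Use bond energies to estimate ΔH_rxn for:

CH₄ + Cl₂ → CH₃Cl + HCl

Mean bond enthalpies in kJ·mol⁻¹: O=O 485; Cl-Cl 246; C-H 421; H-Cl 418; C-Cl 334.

ΔH ≈ −85 kJ

Bonds broken (reactants):
  C-H: 4 × 421 = 1684
  Cl-Cl: 1 × 246 = 246
  Σ(broken) = 1930 kJ
Bonds formed (products):
  C-Cl: 1 × 334 = 334
  C-H: 3 × 421 = 1263
  H-Cl: 1 × 418 = 418
  Σ(formed) = 2015 kJ
ΔH = Σ(broken) − Σ(formed) = 1930 − 2015 = −85 kJ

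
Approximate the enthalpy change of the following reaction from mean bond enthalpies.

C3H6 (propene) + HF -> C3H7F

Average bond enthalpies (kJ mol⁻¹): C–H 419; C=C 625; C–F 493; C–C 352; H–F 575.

ΔH ≈ −64 kJ

Bonds broken (reactants):
  C–C: 1 × 352 = 352
  C–H: 6 × 419 = 2514
  C=C: 1 × 625 = 625
  H–F: 1 × 575 = 575
  Σ(broken) = 4066 kJ
Bonds formed (products):
  C–C: 2 × 352 = 704
  C–F: 1 × 493 = 493
  C–H: 7 × 419 = 2933
  Σ(formed) = 4130 kJ
ΔH = Σ(broken) − Σ(formed) = 4066 − 4130 = −64 kJ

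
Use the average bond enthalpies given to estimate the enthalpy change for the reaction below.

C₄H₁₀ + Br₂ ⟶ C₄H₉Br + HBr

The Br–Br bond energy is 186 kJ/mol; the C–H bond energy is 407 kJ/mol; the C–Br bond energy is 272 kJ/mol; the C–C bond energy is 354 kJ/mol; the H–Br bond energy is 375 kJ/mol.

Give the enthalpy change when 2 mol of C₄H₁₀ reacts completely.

Bonds broken (reactants):
  Br–Br: 1 × 186 = 186
  C–C: 3 × 354 = 1062
  C–H: 10 × 407 = 4070
  Σ(broken) = 5318 kJ
Bonds formed (products):
  C–Br: 1 × 272 = 272
  C–C: 3 × 354 = 1062
  C–H: 9 × 407 = 3663
  H–Br: 1 × 375 = 375
  Σ(formed) = 5372 kJ
ΔH = Σ(broken) − Σ(formed) = 5318 − 5372 = −54 kJ
For 2× the reaction as written: 2 × (−54) = −108 kJ

ΔH = −108 kJ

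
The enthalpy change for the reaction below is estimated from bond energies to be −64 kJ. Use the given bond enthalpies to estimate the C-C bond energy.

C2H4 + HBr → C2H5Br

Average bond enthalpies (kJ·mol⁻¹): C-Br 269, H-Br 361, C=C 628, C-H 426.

Let D be the C-C bond energy.
Σ(broken) = 4×426 + 1×628 + 1×361 = 2693
Σ(formed) = 1×269 + 1×D + 5×426 = 2399 + D
ΔH = Σ(broken) − Σ(formed) = (2693) − (2399 + D) = +294 − D
Setting this equal to −64 kJ gives D = 358 kJ/mol.

D(C-C) ≈ 358 kJ/mol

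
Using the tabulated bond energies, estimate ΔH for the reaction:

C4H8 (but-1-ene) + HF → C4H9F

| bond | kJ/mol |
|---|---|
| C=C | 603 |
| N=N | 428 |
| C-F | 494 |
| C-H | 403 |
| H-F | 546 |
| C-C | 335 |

ΔH ≈ −83 kJ

Bonds broken (reactants):
  C-C: 2 × 335 = 670
  C-H: 8 × 403 = 3224
  C=C: 1 × 603 = 603
  H-F: 1 × 546 = 546
  Σ(broken) = 5043 kJ
Bonds formed (products):
  C-C: 3 × 335 = 1005
  C-F: 1 × 494 = 494
  C-H: 9 × 403 = 3627
  Σ(formed) = 5126 kJ
ΔH = Σ(broken) − Σ(formed) = 5043 − 5126 = −83 kJ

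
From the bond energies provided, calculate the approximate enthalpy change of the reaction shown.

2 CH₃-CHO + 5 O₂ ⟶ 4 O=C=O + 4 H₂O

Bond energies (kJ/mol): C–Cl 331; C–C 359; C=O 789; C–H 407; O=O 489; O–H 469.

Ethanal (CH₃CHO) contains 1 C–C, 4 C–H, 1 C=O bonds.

ΔH ≈ −2067 kJ

Bonds broken (reactants):
  C–C: 2 × 359 = 718
  C–H: 8 × 407 = 3256
  C=O: 2 × 789 = 1578
  O=O: 5 × 489 = 2445
  Σ(broken) = 7997 kJ
Bonds formed (products):
  C=O: 8 × 789 = 6312
  O–H: 8 × 469 = 3752
  Σ(formed) = 10064 kJ
ΔH = Σ(broken) − Σ(formed) = 7997 − 10064 = −2067 kJ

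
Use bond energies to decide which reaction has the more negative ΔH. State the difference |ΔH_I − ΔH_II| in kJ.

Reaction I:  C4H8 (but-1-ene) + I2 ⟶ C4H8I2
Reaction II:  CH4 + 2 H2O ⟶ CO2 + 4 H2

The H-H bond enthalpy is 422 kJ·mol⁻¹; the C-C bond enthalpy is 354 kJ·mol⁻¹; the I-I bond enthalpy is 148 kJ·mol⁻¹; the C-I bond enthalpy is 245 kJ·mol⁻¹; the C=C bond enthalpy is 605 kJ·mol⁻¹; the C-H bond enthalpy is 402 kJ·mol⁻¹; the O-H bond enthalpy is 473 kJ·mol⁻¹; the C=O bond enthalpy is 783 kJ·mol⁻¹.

Reaction I:
  Bonds broken (reactants):
    C-C: 2 × 354 = 708
    C-H: 8 × 402 = 3216
    C=C: 1 × 605 = 605
    I-I: 1 × 148 = 148
    Σ(broken) = 4677 kJ
  Bonds formed (products):
    C-C: 3 × 354 = 1062
    C-H: 8 × 402 = 3216
    C-I: 2 × 245 = 490
    Σ(formed) = 4768 kJ
  ΔH_I = 4677 − 4768 = −91 kJ
Reaction II:
  Bonds broken (reactants):
    C-H: 4 × 402 = 1608
    O-H: 4 × 473 = 1892
    Σ(broken) = 3500 kJ
  Bonds formed (products):
    C=O: 2 × 783 = 1566
    H-H: 4 × 422 = 1688
    Σ(formed) = 3254 kJ
  ΔH_II = 3500 − 3254 = +246 kJ
ΔH_I − ΔH_II = −337 kJ, so reaction I has the more negative ΔH; |ΔH_I − ΔH_II| = 337 kJ.

Reaction I, by 337 kJ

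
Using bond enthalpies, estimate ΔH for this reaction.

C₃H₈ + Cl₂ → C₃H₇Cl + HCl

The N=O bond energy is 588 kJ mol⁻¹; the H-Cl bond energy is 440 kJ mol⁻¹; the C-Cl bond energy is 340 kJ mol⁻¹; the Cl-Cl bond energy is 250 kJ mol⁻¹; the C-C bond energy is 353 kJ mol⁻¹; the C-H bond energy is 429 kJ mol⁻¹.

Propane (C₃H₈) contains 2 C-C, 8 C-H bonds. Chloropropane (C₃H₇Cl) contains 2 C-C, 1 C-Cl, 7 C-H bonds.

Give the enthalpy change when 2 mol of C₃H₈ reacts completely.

ΔH = −202 kJ

Bonds broken (reactants):
  C-C: 2 × 353 = 706
  C-H: 8 × 429 = 3432
  Cl-Cl: 1 × 250 = 250
  Σ(broken) = 4388 kJ
Bonds formed (products):
  C-C: 2 × 353 = 706
  C-Cl: 1 × 340 = 340
  C-H: 7 × 429 = 3003
  H-Cl: 1 × 440 = 440
  Σ(formed) = 4489 kJ
ΔH = Σ(broken) − Σ(formed) = 4388 − 4489 = −101 kJ
For 2× the reaction as written: 2 × (−101) = −202 kJ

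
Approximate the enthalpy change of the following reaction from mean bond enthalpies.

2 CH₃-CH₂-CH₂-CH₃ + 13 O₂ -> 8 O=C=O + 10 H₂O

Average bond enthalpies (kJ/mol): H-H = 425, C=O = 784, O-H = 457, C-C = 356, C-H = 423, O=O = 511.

Bonds broken (reactants):
  C-C: 6 × 356 = 2136
  C-H: 20 × 423 = 8460
  O=O: 13 × 511 = 6643
  Σ(broken) = 17239 kJ
Bonds formed (products):
  C=O: 16 × 784 = 12544
  O-H: 20 × 457 = 9140
  Σ(formed) = 21684 kJ
ΔH = Σ(broken) − Σ(formed) = 17239 − 21684 = −4445 kJ

ΔH ≈ −4445 kJ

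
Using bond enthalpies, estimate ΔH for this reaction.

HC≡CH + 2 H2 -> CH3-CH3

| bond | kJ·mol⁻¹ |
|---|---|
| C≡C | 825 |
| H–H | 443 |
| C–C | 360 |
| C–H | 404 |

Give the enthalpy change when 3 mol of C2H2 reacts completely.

Bonds broken (reactants):
  C≡C: 1 × 825 = 825
  C–H: 2 × 404 = 808
  H–H: 2 × 443 = 886
  Σ(broken) = 2519 kJ
Bonds formed (products):
  C–C: 1 × 360 = 360
  C–H: 6 × 404 = 2424
  Σ(formed) = 2784 kJ
ΔH = Σ(broken) − Σ(formed) = 2519 − 2784 = −265 kJ
For 3× the reaction as written: 3 × (−265) = −795 kJ

ΔH = −795 kJ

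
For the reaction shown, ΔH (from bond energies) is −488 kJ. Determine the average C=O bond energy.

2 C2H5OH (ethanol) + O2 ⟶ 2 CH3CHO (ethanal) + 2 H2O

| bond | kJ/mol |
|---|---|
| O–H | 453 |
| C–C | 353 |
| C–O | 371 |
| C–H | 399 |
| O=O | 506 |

D(C=O) ≈ 814 kJ/mol

Let D be the C=O bond energy.
Σ(broken) = 2×353 + 10×399 + 2×371 + 2×453 + 1×506 = 6850
Σ(formed) = 2×353 + 8×399 + 2×D + 4×453 = 5710 + 2D
ΔH = Σ(broken) − Σ(formed) = (6850) − (5710 + 2D) = +1140 − 2D
Setting this equal to −488 kJ gives 2D = 1628, so D = 814 kJ/mol.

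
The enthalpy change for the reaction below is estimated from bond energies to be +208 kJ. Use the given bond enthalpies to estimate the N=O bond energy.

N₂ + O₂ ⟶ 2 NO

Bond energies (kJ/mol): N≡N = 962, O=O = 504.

D(N=O) ≈ 629 kJ/mol

Let D be the N=O bond energy.
Σ(broken) = 1×962 + 1×504 = 1466
Σ(formed) = 2×D = 2D
ΔH = Σ(broken) − Σ(formed) = (1466) − (2D) = +1466 − 2D
Setting this equal to +208 kJ gives 2D = 1258, so D = 629 kJ/mol.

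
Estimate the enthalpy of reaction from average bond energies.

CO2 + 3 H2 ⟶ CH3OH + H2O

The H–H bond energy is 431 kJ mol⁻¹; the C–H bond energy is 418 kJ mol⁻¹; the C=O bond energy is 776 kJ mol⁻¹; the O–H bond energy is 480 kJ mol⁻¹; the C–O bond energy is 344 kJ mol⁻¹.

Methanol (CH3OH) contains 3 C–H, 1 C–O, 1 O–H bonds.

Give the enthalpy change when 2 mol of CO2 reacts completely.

ΔH = −386 kJ

Bonds broken (reactants):
  C=O: 2 × 776 = 1552
  H–H: 3 × 431 = 1293
  Σ(broken) = 2845 kJ
Bonds formed (products):
  C–H: 3 × 418 = 1254
  C–O: 1 × 344 = 344
  O–H: 3 × 480 = 1440
  Σ(formed) = 3038 kJ
ΔH = Σ(broken) − Σ(formed) = 2845 − 3038 = −193 kJ
For 2× the reaction as written: 2 × (−193) = −386 kJ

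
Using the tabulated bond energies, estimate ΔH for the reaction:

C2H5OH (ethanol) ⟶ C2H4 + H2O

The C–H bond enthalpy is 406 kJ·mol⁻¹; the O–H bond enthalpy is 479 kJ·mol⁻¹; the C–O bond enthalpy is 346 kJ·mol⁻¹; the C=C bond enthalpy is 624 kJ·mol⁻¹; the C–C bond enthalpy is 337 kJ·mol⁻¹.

Bonds broken (reactants):
  C–C: 1 × 337 = 337
  C–H: 5 × 406 = 2030
  C–O: 1 × 346 = 346
  O–H: 1 × 479 = 479
  Σ(broken) = 3192 kJ
Bonds formed (products):
  C–H: 4 × 406 = 1624
  C=C: 1 × 624 = 624
  O–H: 2 × 479 = 958
  Σ(formed) = 3206 kJ
ΔH = Σ(broken) − Σ(formed) = 3192 − 3206 = −14 kJ

ΔH ≈ −14 kJ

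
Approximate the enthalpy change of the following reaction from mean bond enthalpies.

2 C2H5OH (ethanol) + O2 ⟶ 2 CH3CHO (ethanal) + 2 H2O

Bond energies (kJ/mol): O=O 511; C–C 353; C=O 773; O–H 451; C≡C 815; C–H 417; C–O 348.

ΔH ≈ −407 kJ

Bonds broken (reactants):
  C–C: 2 × 353 = 706
  C–H: 10 × 417 = 4170
  C–O: 2 × 348 = 696
  O–H: 2 × 451 = 902
  O=O: 1 × 511 = 511
  Σ(broken) = 6985 kJ
Bonds formed (products):
  C–C: 2 × 353 = 706
  C–H: 8 × 417 = 3336
  C=O: 2 × 773 = 1546
  O–H: 4 × 451 = 1804
  Σ(formed) = 7392 kJ
ΔH = Σ(broken) − Σ(formed) = 6985 − 7392 = −407 kJ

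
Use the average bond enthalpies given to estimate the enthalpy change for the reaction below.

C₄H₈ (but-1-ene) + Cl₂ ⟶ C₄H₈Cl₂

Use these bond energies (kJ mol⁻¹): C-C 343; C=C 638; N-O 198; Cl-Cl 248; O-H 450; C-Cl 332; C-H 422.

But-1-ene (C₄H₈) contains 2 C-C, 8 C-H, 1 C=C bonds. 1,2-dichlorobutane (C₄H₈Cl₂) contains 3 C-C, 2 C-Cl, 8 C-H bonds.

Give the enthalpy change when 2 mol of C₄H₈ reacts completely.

ΔH = −242 kJ

Bonds broken (reactants):
  C-C: 2 × 343 = 686
  C-H: 8 × 422 = 3376
  C=C: 1 × 638 = 638
  Cl-Cl: 1 × 248 = 248
  Σ(broken) = 4948 kJ
Bonds formed (products):
  C-C: 3 × 343 = 1029
  C-Cl: 2 × 332 = 664
  C-H: 8 × 422 = 3376
  Σ(formed) = 5069 kJ
ΔH = Σ(broken) − Σ(formed) = 4948 − 5069 = −121 kJ
For 2× the reaction as written: 2 × (−121) = −242 kJ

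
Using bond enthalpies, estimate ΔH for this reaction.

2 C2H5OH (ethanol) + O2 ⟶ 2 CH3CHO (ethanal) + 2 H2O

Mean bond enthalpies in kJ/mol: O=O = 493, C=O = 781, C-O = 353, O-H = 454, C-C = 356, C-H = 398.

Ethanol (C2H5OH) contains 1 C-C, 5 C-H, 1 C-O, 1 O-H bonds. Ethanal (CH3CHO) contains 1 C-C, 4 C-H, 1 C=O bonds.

ΔH ≈ −475 kJ

Bonds broken (reactants):
  C-C: 2 × 356 = 712
  C-H: 10 × 398 = 3980
  C-O: 2 × 353 = 706
  O-H: 2 × 454 = 908
  O=O: 1 × 493 = 493
  Σ(broken) = 6799 kJ
Bonds formed (products):
  C-C: 2 × 356 = 712
  C-H: 8 × 398 = 3184
  C=O: 2 × 781 = 1562
  O-H: 4 × 454 = 1816
  Σ(formed) = 7274 kJ
ΔH = Σ(broken) − Σ(formed) = 6799 − 7274 = −475 kJ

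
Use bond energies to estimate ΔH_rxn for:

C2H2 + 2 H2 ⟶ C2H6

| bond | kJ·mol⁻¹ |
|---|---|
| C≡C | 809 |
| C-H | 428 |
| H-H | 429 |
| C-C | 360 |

ΔH ≈ −405 kJ

Bonds broken (reactants):
  C≡C: 1 × 809 = 809
  C-H: 2 × 428 = 856
  H-H: 2 × 429 = 858
  Σ(broken) = 2523 kJ
Bonds formed (products):
  C-C: 1 × 360 = 360
  C-H: 6 × 428 = 2568
  Σ(formed) = 2928 kJ
ΔH = Σ(broken) − Σ(formed) = 2523 − 2928 = −405 kJ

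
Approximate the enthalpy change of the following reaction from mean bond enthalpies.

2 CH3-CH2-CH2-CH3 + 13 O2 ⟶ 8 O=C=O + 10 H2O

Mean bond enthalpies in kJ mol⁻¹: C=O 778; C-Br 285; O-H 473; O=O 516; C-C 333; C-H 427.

ΔH ≈ −4662 kJ

Bonds broken (reactants):
  C-C: 6 × 333 = 1998
  C-H: 20 × 427 = 8540
  O=O: 13 × 516 = 6708
  Σ(broken) = 17246 kJ
Bonds formed (products):
  C=O: 16 × 778 = 12448
  O-H: 20 × 473 = 9460
  Σ(formed) = 21908 kJ
ΔH = Σ(broken) − Σ(formed) = 17246 − 21908 = −4662 kJ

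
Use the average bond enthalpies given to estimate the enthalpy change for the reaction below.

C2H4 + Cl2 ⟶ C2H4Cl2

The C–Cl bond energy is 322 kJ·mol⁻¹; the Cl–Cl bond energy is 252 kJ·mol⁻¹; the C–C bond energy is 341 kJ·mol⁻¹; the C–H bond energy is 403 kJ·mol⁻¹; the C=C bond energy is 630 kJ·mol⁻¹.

ΔH ≈ −103 kJ

Bonds broken (reactants):
  C–H: 4 × 403 = 1612
  C=C: 1 × 630 = 630
  Cl–Cl: 1 × 252 = 252
  Σ(broken) = 2494 kJ
Bonds formed (products):
  C–C: 1 × 341 = 341
  C–Cl: 2 × 322 = 644
  C–H: 4 × 403 = 1612
  Σ(formed) = 2597 kJ
ΔH = Σ(broken) − Σ(formed) = 2494 − 2597 = −103 kJ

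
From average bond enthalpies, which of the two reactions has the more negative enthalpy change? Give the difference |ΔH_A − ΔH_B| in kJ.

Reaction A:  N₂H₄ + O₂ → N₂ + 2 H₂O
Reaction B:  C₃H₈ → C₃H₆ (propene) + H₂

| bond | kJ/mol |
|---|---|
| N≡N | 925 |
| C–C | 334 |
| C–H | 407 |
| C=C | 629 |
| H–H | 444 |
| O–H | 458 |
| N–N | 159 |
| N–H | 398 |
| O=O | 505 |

Reaction A, by 576 kJ

Reaction A:
  Bonds broken (reactants):
    N–H: 4 × 398 = 1592
    N–N: 1 × 159 = 159
    O=O: 1 × 505 = 505
    Σ(broken) = 2256 kJ
  Bonds formed (products):
    N≡N: 1 × 925 = 925
    O–H: 4 × 458 = 1832
    Σ(formed) = 2757 kJ
  ΔH_A = 2256 − 2757 = −501 kJ
Reaction B:
  Bonds broken (reactants):
    C–C: 2 × 334 = 668
    C–H: 8 × 407 = 3256
    Σ(broken) = 3924 kJ
  Bonds formed (products):
    C–C: 1 × 334 = 334
    C–H: 6 × 407 = 2442
    C=C: 1 × 629 = 629
    H–H: 1 × 444 = 444
    Σ(formed) = 3849 kJ
  ΔH_B = 3924 − 3849 = +75 kJ
ΔH_A − ΔH_B = −576 kJ, so reaction A has the more negative ΔH; |ΔH_A − ΔH_B| = 576 kJ.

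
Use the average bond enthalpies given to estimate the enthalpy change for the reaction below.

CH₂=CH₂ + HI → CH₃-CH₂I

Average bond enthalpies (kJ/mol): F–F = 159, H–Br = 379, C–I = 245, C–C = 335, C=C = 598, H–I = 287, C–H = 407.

ΔH ≈ −102 kJ

Bonds broken (reactants):
  C–H: 4 × 407 = 1628
  C=C: 1 × 598 = 598
  H–I: 1 × 287 = 287
  Σ(broken) = 2513 kJ
Bonds formed (products):
  C–C: 1 × 335 = 335
  C–H: 5 × 407 = 2035
  C–I: 1 × 245 = 245
  Σ(formed) = 2615 kJ
ΔH = Σ(broken) − Σ(formed) = 2513 − 2615 = −102 kJ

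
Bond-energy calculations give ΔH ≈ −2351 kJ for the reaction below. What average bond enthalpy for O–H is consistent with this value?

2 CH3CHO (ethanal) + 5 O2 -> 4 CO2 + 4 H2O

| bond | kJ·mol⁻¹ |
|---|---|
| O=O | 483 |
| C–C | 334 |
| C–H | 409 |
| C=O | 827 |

D(O–H) ≈ 468 kJ/mol

Let D be the O–H bond energy.
Σ(broken) = 2×334 + 8×409 + 2×827 + 5×483 = 8009
Σ(formed) = 8×827 + 8×D = 6616 + 8D
ΔH = Σ(broken) − Σ(formed) = (8009) − (6616 + 8D) = +1393 − 8D
Setting this equal to −2351 kJ gives 8D = 3744, so D = 468 kJ/mol.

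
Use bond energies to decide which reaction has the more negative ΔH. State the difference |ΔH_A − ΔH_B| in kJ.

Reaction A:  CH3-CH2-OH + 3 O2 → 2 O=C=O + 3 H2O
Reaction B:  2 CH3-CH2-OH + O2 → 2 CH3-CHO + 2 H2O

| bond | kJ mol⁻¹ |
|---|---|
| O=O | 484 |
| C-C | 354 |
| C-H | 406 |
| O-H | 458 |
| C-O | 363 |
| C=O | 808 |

Reaction A:
  Bonds broken (reactants):
    C-C: 1 × 354 = 354
    C-H: 5 × 406 = 2030
    C-O: 1 × 363 = 363
    O-H: 1 × 458 = 458
    O=O: 3 × 484 = 1452
    Σ(broken) = 4657 kJ
  Bonds formed (products):
    C=O: 4 × 808 = 3232
    O-H: 6 × 458 = 2748
    Σ(formed) = 5980 kJ
  ΔH_A = 4657 − 5980 = −1323 kJ
Reaction B:
  Bonds broken (reactants):
    C-C: 2 × 354 = 708
    C-H: 10 × 406 = 4060
    C-O: 2 × 363 = 726
    O-H: 2 × 458 = 916
    O=O: 1 × 484 = 484
    Σ(broken) = 6894 kJ
  Bonds formed (products):
    C-C: 2 × 354 = 708
    C-H: 8 × 406 = 3248
    C=O: 2 × 808 = 1616
    O-H: 4 × 458 = 1832
    Σ(formed) = 7404 kJ
  ΔH_B = 6894 − 7404 = −510 kJ
ΔH_A − ΔH_B = −813 kJ, so reaction A has the more negative ΔH; |ΔH_A − ΔH_B| = 813 kJ.

Reaction A, by 813 kJ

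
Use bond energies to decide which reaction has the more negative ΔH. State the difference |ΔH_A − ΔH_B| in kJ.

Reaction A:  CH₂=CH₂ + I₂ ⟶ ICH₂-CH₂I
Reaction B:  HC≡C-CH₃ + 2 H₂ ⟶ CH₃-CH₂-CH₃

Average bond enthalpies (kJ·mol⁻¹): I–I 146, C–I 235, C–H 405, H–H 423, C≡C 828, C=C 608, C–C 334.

Reaction B, by 230 kJ

Reaction A:
  Bonds broken (reactants):
    C–H: 4 × 405 = 1620
    C=C: 1 × 608 = 608
    I–I: 1 × 146 = 146
    Σ(broken) = 2374 kJ
  Bonds formed (products):
    C–C: 1 × 334 = 334
    C–H: 4 × 405 = 1620
    C–I: 2 × 235 = 470
    Σ(formed) = 2424 kJ
  ΔH_A = 2374 − 2424 = −50 kJ
Reaction B:
  Bonds broken (reactants):
    C≡C: 1 × 828 = 828
    C–C: 1 × 334 = 334
    C–H: 4 × 405 = 1620
    H–H: 2 × 423 = 846
    Σ(broken) = 3628 kJ
  Bonds formed (products):
    C–C: 2 × 334 = 668
    C–H: 8 × 405 = 3240
    Σ(formed) = 3908 kJ
  ΔH_B = 3628 − 3908 = −280 kJ
ΔH_A − ΔH_B = +230 kJ, so reaction B has the more negative ΔH; |ΔH_A − ΔH_B| = 230 kJ.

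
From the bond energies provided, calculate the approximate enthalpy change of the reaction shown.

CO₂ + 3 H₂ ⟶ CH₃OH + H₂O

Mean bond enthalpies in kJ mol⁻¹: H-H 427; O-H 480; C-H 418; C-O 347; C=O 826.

Bonds broken (reactants):
  C=O: 2 × 826 = 1652
  H-H: 3 × 427 = 1281
  Σ(broken) = 2933 kJ
Bonds formed (products):
  C-H: 3 × 418 = 1254
  C-O: 1 × 347 = 347
  O-H: 3 × 480 = 1440
  Σ(formed) = 3041 kJ
ΔH = Σ(broken) − Σ(formed) = 2933 − 3041 = −108 kJ

ΔH ≈ −108 kJ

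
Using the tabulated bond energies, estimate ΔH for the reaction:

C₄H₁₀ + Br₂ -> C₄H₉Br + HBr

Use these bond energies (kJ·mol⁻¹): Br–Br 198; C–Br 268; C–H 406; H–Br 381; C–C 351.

Bonds broken (reactants):
  Br–Br: 1 × 198 = 198
  C–C: 3 × 351 = 1053
  C–H: 10 × 406 = 4060
  Σ(broken) = 5311 kJ
Bonds formed (products):
  C–Br: 1 × 268 = 268
  C–C: 3 × 351 = 1053
  C–H: 9 × 406 = 3654
  H–Br: 1 × 381 = 381
  Σ(formed) = 5356 kJ
ΔH = Σ(broken) − Σ(formed) = 5311 − 5356 = −45 kJ

ΔH ≈ −45 kJ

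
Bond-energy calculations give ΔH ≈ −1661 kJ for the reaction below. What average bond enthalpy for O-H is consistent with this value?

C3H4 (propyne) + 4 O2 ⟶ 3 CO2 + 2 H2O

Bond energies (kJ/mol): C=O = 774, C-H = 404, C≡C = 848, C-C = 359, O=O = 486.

Let D be the O-H bond energy.
Σ(broken) = 1×848 + 1×359 + 4×404 + 4×486 = 4767
Σ(formed) = 6×774 + 4×D = 4644 + 4D
ΔH = Σ(broken) − Σ(formed) = (4767) − (4644 + 4D) = +123 − 4D
Setting this equal to −1661 kJ gives 4D = 1784, so D = 446 kJ/mol.

D(O-H) ≈ 446 kJ/mol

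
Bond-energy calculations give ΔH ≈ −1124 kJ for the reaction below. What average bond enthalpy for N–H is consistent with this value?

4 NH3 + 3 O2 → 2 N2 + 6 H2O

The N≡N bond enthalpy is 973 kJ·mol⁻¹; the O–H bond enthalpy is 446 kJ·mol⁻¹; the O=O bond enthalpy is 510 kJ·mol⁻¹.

D(N–H) ≈ 387 kJ/mol

Let D be the N–H bond energy.
Σ(broken) = 12×D + 3×510 = 1530 + 12D
Σ(formed) = 2×973 + 12×446 = 7298
ΔH = Σ(broken) − Σ(formed) = (1530 + 12D) − (7298) = −5768 + 12D
Setting this equal to −1124 kJ gives 12D = 4644, so D = 387 kJ/mol.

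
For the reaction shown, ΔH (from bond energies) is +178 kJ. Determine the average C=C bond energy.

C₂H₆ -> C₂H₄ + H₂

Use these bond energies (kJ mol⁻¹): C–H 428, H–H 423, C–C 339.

Let D be the C=C bond energy.
Σ(broken) = 1×339 + 6×428 = 2907
Σ(formed) = 4×428 + 1×D + 1×423 = 2135 + D
ΔH = Σ(broken) − Σ(formed) = (2907) − (2135 + D) = +772 − D
Setting this equal to +178 kJ gives D = 594 kJ/mol.

D(C=C) ≈ 594 kJ/mol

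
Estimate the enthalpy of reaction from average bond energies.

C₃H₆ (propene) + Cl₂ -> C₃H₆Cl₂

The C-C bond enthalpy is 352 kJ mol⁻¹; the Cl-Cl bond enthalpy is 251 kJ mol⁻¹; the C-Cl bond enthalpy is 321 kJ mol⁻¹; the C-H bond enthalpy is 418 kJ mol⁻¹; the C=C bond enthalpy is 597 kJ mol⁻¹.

Bonds broken (reactants):
  C-C: 1 × 352 = 352
  C-H: 6 × 418 = 2508
  C=C: 1 × 597 = 597
  Cl-Cl: 1 × 251 = 251
  Σ(broken) = 3708 kJ
Bonds formed (products):
  C-C: 2 × 352 = 704
  C-Cl: 2 × 321 = 642
  C-H: 6 × 418 = 2508
  Σ(formed) = 3854 kJ
ΔH = Σ(broken) − Σ(formed) = 3708 − 3854 = −146 kJ

ΔH ≈ −146 kJ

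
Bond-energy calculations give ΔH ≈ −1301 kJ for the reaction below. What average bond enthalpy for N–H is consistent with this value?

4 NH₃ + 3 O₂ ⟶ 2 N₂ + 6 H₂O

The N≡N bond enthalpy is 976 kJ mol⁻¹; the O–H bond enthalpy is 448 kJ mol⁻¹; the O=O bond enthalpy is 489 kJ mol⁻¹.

Let D be the N–H bond energy.
Σ(broken) = 12×D + 3×489 = 1467 + 12D
Σ(formed) = 2×976 + 12×448 = 7328
ΔH = Σ(broken) − Σ(formed) = (1467 + 12D) − (7328) = −5861 + 12D
Setting this equal to −1301 kJ gives 12D = 4560, so D = 380 kJ/mol.

D(N–H) ≈ 380 kJ/mol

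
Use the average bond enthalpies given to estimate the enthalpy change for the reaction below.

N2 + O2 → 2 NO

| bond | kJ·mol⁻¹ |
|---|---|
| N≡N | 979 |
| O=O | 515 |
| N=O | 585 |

Bonds broken (reactants):
  N≡N: 1 × 979 = 979
  O=O: 1 × 515 = 515
  Σ(broken) = 1494 kJ
Bonds formed (products):
  N=O: 2 × 585 = 1170
  Σ(formed) = 1170 kJ
ΔH = Σ(broken) − Σ(formed) = 1494 − 1170 = +324 kJ

ΔH ≈ +324 kJ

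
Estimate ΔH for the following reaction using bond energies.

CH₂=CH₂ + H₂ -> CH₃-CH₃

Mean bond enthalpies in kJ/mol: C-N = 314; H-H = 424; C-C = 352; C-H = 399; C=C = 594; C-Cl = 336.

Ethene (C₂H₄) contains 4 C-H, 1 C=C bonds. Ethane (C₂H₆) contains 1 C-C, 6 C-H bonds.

Bonds broken (reactants):
  C-H: 4 × 399 = 1596
  C=C: 1 × 594 = 594
  H-H: 1 × 424 = 424
  Σ(broken) = 2614 kJ
Bonds formed (products):
  C-C: 1 × 352 = 352
  C-H: 6 × 399 = 2394
  Σ(formed) = 2746 kJ
ΔH = Σ(broken) − Σ(formed) = 2614 − 2746 = −132 kJ

ΔH ≈ −132 kJ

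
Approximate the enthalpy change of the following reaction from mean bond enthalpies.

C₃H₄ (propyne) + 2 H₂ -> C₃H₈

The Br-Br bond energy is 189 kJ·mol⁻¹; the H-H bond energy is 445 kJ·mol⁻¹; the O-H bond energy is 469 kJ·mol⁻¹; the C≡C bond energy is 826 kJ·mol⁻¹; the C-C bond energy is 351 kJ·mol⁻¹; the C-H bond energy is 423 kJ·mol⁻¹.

Bonds broken (reactants):
  C≡C: 1 × 826 = 826
  C-C: 1 × 351 = 351
  C-H: 4 × 423 = 1692
  H-H: 2 × 445 = 890
  Σ(broken) = 3759 kJ
Bonds formed (products):
  C-C: 2 × 351 = 702
  C-H: 8 × 423 = 3384
  Σ(formed) = 4086 kJ
ΔH = Σ(broken) − Σ(formed) = 3759 − 4086 = −327 kJ

ΔH ≈ −327 kJ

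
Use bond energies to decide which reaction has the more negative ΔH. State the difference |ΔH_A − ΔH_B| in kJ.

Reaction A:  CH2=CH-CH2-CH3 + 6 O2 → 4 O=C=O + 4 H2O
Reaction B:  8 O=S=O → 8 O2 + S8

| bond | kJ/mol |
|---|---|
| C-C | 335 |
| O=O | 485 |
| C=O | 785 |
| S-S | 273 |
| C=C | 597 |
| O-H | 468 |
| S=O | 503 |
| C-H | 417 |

Reaction A, by 4495 kJ

Reaction A:
  Bonds broken (reactants):
    C-C: 2 × 335 = 670
    C-H: 8 × 417 = 3336
    C=C: 1 × 597 = 597
    O=O: 6 × 485 = 2910
    Σ(broken) = 7513 kJ
  Bonds formed (products):
    C=O: 8 × 785 = 6280
    O-H: 8 × 468 = 3744
    Σ(formed) = 10024 kJ
  ΔH_A = 7513 − 10024 = −2511 kJ
Reaction B:
  Bonds broken (reactants):
    S=O: 16 × 503 = 8048
    Σ(broken) = 8048 kJ
  Bonds formed (products):
    O=O: 8 × 485 = 3880
    S-S: 8 × 273 = 2184
    Σ(formed) = 6064 kJ
  ΔH_B = 8048 − 6064 = +1984 kJ
ΔH_A − ΔH_B = −4495 kJ, so reaction A has the more negative ΔH; |ΔH_A − ΔH_B| = 4495 kJ.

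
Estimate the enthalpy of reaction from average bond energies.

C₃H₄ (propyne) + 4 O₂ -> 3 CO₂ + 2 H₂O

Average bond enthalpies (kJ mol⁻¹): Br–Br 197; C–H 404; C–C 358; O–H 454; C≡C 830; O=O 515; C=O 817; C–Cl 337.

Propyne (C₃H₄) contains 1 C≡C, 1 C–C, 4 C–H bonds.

ΔH ≈ −1854 kJ

Bonds broken (reactants):
  C≡C: 1 × 830 = 830
  C–C: 1 × 358 = 358
  C–H: 4 × 404 = 1616
  O=O: 4 × 515 = 2060
  Σ(broken) = 4864 kJ
Bonds formed (products):
  C=O: 6 × 817 = 4902
  O–H: 4 × 454 = 1816
  Σ(formed) = 6718 kJ
ΔH = Σ(broken) − Σ(formed) = 4864 − 6718 = −1854 kJ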